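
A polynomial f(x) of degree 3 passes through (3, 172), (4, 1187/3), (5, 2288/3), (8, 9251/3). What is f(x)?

Write f(x) = ax^3 + bx^2 + cx + d. Substituting each data point gives a linear system:
  27a + 9b + 3c + d = 172
  64a + 16b + 4c + d = 1187/3
  125a + 25b + 5c + d = 2288/3
  512a + 64b + 8c + d = 9251/3
Solving the system yields a = 6, b = -1/3, c = 4, d = 1.
So f(x) = 6x^3 - (1/3)x^2 + 4x + 1.
Check: f(5) = 2288/3. ✓

f(x) = 6x^3 - (1/3)x^2 + 4x + 1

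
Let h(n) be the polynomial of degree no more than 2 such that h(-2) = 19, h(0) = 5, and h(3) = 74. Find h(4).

Using the Lagrange interpolation formula with nodes -2, 0, 3:
  L_0(n) = n(n - 3) / 10
  L_1(n) = (n + 2)(n - 3) / -6
  L_2(n) = (n + 2)n / 15
Then h(n) = 19·L_0(n) + 5·L_1(n) + 74·L_2(n).
Expanding and collecting terms gives h(n) = 6n^2 + 5n + 5.
Evaluating at n = 4: h(4) = 121.

121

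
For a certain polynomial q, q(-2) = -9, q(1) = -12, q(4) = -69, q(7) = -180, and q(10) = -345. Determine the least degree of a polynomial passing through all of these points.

Forward differences of the values at x = -2, 1, 4, 7, 10:
  q  : -9  -12  -69  -180  -345
  Δ  : -3  -57  -111  -165
  Δ^2: -54  -54  -54
  Δ^3: 0  0
  Δ^4: 0
The second differences are constant (-54) and nonzero, while all higher differences vanish, so the minimal degree is 2.

2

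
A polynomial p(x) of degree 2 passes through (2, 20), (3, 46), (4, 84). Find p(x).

Write p(x) = ax^2 + bx + c. Substituting each data point gives a linear system:
  4a + 2b + c = 20
  9a + 3b + c = 46
  16a + 4b + c = 84
Solving the system yields a = 6, b = -4, c = 4.
So p(x) = 6x^2 - 4x + 4.
Check: p(3) = 46. ✓

p(x) = 6x^2 - 4x + 4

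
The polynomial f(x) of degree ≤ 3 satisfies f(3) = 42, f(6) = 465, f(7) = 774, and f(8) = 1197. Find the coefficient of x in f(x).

Write f(x) = ax^3 + bx^2 + cx + d. Substituting each data point gives a linear system:
  27a + 9b + 3c + d = 42
  216a + 36b + 6c + d = 465
  343a + 49b + 7c + d = 774
  512a + 64b + 8c + d = 1197
Solving the system yields a = 3, b = -6, c = 6, d = -3.
So f(x) = 3x^3 - 6x^2 + 6x - 3.
The coefficient of x is 6.

6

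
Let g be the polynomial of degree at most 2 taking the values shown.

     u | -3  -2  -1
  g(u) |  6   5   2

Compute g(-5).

Forward differences of the values at u = -3, -2, -1:
  g  : 6  5  2
  Δ  : -1  -3
  Δ^2: -2
The second differences are constant, confirming degree 2.
Interpolating (Newton forward form) and evaluating at u = -5 gives g(-5) = 2.

2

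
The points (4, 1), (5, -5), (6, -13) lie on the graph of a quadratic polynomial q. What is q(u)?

Write q(u) = au^2 + bu + c. Substituting each data point gives a linear system:
  16a + 4b + c = 1
  25a + 5b + c = -5
  36a + 6b + c = -13
Solving the system yields a = -1, b = 3, c = 5.
So q(u) = -u^2 + 3u + 5.
Check: q(6) = -13. ✓

q(u) = -u^2 + 3u + 5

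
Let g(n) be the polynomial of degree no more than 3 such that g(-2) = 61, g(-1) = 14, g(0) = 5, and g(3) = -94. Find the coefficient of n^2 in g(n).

Write g(n) = an^3 + bn^2 + cn + d. Substituting each data point gives a linear system:
  -8a + 4b - 2c + d = 61
  -a + b - c + d = 14
  d = 5
  27a + 9b + 3c + d = -94
Solving the system yields a = -5, b = 4, c = 0, d = 5.
So g(n) = -5n^3 + 4n^2 + 5.
The coefficient of n^2 is 4.

4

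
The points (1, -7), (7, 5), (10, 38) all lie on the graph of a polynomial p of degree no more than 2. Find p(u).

Write p(u) = au^2 + bu + c. Substituting each data point gives a linear system:
  a + b + c = -7
  49a + 7b + c = 5
  100a + 10b + c = 38
Solving the system yields a = 1, b = -6, c = -2.
So p(u) = u^2 - 6u - 2.
Check: p(1) = -7. ✓

p(u) = u^2 - 6u - 2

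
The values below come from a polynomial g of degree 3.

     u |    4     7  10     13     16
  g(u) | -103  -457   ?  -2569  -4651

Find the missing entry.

-1225

On equispaced nodes a degree-3 polynomial has vanishing fourth forward difference, so
  g(4) - 4·g(7) + 6·g(10) - 4·g(13) + g(16) = 0.
Substituting the known values and solving for g(10):
  6·g(10) = -7350
  g(10) = -1225.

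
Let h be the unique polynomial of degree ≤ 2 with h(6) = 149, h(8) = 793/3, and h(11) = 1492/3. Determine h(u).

h(u) = 4u^2 + (5/3)u - 5

Write h(u) = au^2 + bu + c. Substituting each data point gives a linear system:
  36a + 6b + c = 149
  64a + 8b + c = 793/3
  121a + 11b + c = 1492/3
Solving the system yields a = 4, b = 5/3, c = -5.
So h(u) = 4u^2 + (5/3)u - 5.
Check: h(11) = 1492/3. ✓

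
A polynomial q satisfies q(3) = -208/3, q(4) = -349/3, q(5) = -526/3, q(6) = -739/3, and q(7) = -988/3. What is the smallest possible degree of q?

2

Forward differences of the values at s = 3, 4, 5, 6, 7:
  q  : -208/3  -349/3  -526/3  -739/3  -988/3
  Δ  : -47  -59  -71  -83
  Δ^2: -12  -12  -12
  Δ^3: 0  0
  Δ^4: 0
The second differences are constant (-12) and nonzero, while all higher differences vanish, so the minimal degree is 2.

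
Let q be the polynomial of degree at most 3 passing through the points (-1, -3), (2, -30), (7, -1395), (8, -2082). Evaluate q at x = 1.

-3

Using the Lagrange interpolation formula with nodes -1, 2, 7, 8:
  L_0(x) = (x - 2)(x - 7)(x - 8) / -216
  L_1(x) = (x + 1)(x - 7)(x - 8) / 90
  L_2(x) = (x + 1)(x - 2)(x - 8) / -40
  L_3(x) = (x + 1)(x - 2)(x - 7) / 54
Then q(x) = -3·L_0(x) - 30·L_1(x) - 1395·L_2(x) - 2082·L_3(x).
Expanding and collecting terms gives q(x) = -4x³ - x² + 4x - 2.
Evaluating at x = 1: q(1) = -3.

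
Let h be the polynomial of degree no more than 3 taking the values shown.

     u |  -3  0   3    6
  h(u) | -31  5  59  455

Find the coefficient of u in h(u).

-3

Write h(u) = au^3 + bu^2 + cu + d. Substituting each data point gives a linear system:
  -27a + 9b - 3c + d = -31
  d = 5
  27a + 9b + 3c + d = 59
  216a + 36b + 6c + d = 455
Solving the system yields a = 2, b = 1, c = -3, d = 5.
So h(u) = 2u^3 + u^2 - 3u + 5.
The coefficient of u is -3.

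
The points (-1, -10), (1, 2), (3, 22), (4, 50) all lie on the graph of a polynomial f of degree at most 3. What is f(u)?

Write f(u) = au^3 + bu^2 + cu + d. Substituting each data point gives a linear system:
  -a + b - c + d = -10
  a + b + c + d = 2
  27a + 9b + 3c + d = 22
  64a + 16b + 4c + d = 50
Solving the system yields a = 1, b = -2, c = 5, d = -2.
So f(u) = u³ - 2u² + 5u - 2.
Check: f(1) = 2. ✓

f(u) = u^3 - 2u^2 + 5u - 2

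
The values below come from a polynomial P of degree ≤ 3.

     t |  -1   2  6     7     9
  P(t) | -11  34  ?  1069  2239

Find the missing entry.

682

The 4 known points determine the degree-3 polynomial uniquely.
Write P(t) = at^3 + bt^2 + ct + d. Substituting each data point gives a linear system:
  -a + b - c + d = -11
  8a + 4b + 2c + d = 34
  343a + 49b + 7c + d = 1069
  729a + 81b + 9c + d = 2239
Solving the system yields a = 3, b = 0, c = 6, d = -2.
So P(t) = 3t³ + 6t - 2.
Then P(6) = 682.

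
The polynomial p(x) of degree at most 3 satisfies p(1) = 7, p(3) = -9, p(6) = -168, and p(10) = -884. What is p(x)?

Write p(x) = ax^3 + bx^2 + cx + d. Substituting each data point gives a linear system:
  a + b + c + d = 7
  27a + 9b + 3c + d = -9
  216a + 36b + 6c + d = -168
  1000a + 100b + 10c + d = -884
Solving the system yields a = -1, b = 1, c = 1, d = 6.
So p(x) = -x^3 + x^2 + x + 6.
Check: p(3) = -9. ✓

p(x) = -x^3 + x^2 + x + 6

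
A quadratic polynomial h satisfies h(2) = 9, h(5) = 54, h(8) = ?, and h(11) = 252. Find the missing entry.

The 3 known points determine the degree-2 polynomial uniquely.
Write h(u) = au^2 + bu + c. Substituting each data point gives a linear system:
  4a + 2b + c = 9
  25a + 5b + c = 54
  121a + 11b + c = 252
Solving the system yields a = 2, b = 1, c = -1.
So h(u) = 2u² + u - 1.
Then h(8) = 135.

135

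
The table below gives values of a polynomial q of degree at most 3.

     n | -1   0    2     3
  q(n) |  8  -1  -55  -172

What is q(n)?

q(n) = -6n^3 - 3n - 1

Using the Lagrange interpolation formula with nodes -1, 0, 2, 3:
  L_0(n) = n(n - 2)(n - 3) / -12
  L_1(n) = (n + 1)(n - 2)(n - 3) / 6
  L_2(n) = (n + 1)n(n - 3) / -6
  L_3(n) = (n + 1)n(n - 2) / 12
Then q(n) = 8·L_0(n) - 1·L_1(n) - 55·L_2(n) - 172·L_3(n).
Expanding and collecting terms gives q(n) = -6n³ - 3n - 1.
Check: q(0) = -1. ✓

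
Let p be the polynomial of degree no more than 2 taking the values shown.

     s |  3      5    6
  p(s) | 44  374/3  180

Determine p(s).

p(s) = 5s^2 + (1/3)s - 2

Write p(s) = as^2 + bs + c. Substituting each data point gives a linear system:
  9a + 3b + c = 44
  25a + 5b + c = 374/3
  36a + 6b + c = 180
Solving the system yields a = 5, b = 1/3, c = -2.
So p(s) = 5s^2 + (1/3)s - 2.
Check: p(3) = 44. ✓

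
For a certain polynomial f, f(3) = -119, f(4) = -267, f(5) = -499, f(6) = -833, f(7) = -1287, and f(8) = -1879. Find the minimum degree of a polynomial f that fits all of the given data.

3

Forward differences of the values at u = 3, 4, 5, 6, 7, 8:
  f  : -119  -267  -499  -833  -1287  -1879
  Δ  : -148  -232  -334  -454  -592
  Δ^2: -84  -102  -120  -138
  Δ^3: -18  -18  -18
  Δ^4: 0  0
  Δ^5: 0
The third differences are constant (-18) and nonzero, while all higher differences vanish, so the minimal degree is 3.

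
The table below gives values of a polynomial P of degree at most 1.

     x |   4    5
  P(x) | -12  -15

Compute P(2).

Using the Lagrange interpolation formula with nodes 4, 5:
  L_0(x) = (x - 5) / -1
  L_1(x) = (x - 4) / 1
Then P(x) = -12·L_0(x) - 15·L_1(x).
Expanding and collecting terms gives P(x) = -3x.
Evaluating at x = 2: P(2) = -6.

-6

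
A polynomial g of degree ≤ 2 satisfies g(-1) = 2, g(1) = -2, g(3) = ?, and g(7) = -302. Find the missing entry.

-54

The 3 known points determine the degree-2 polynomial uniquely.
Write g(t) = at^2 + bt + c. Substituting each data point gives a linear system:
  a - b + c = 2
  a + b + c = -2
  49a + 7b + c = -302
Solving the system yields a = -6, b = -2, c = 6.
So g(t) = -6t^2 - 2t + 6.
Then g(3) = -54.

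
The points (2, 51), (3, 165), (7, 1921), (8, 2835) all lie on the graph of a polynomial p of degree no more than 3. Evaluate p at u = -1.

Using the Lagrange interpolation formula with nodes 2, 3, 7, 8:
  L_0(u) = (u - 3)(u - 7)(u - 8) / -30
  L_1(u) = (u - 2)(u - 7)(u - 8) / 20
  L_2(u) = (u - 2)(u - 3)(u - 8) / -20
  L_3(u) = (u - 2)(u - 3)(u - 7) / 30
Then p(u) = 51·L_0(u) + 165·L_1(u) + 1921·L_2(u) + 2835·L_3(u).
Expanding and collecting terms gives p(u) = 5u^3 + 5u^2 - 6u + 3.
Evaluating at u = -1: p(-1) = 9.

9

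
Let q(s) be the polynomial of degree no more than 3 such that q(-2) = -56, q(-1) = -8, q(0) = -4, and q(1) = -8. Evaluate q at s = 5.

Using the Lagrange interpolation formula with nodes -2, -1, 0, 1:
  L_0(s) = (s + 1)s(s - 1) / -6
  L_1(s) = (s + 2)s(s - 1) / 2
  L_2(s) = (s + 2)(s + 1)(s - 1) / -2
  L_3(s) = (s + 2)(s + 1)s / 6
Then q(s) = -56·L_0(s) - 8·L_1(s) - 4·L_2(s) - 8·L_3(s).
Expanding and collecting terms gives q(s) = 6s^3 - 4s^2 - 6s - 4.
Evaluating at s = 5: q(5) = 616.

616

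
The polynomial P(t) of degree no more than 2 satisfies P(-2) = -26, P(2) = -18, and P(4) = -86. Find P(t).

P(t) = -6t^2 + 2t + 2

Write P(t) = at^2 + bt + c. Substituting each data point gives a linear system:
  4a - 2b + c = -26
  4a + 2b + c = -18
  16a + 4b + c = -86
Solving the system yields a = -6, b = 2, c = 2.
So P(t) = -6t^2 + 2t + 2.
Check: P(2) = -18. ✓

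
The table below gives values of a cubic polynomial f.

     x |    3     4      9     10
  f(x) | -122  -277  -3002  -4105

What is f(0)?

-5

Using the Lagrange interpolation formula with nodes 3, 4, 9, 10:
  L_0(x) = (x - 4)(x - 9)(x - 10) / -42
  L_1(x) = (x - 3)(x - 9)(x - 10) / 30
  L_2(x) = (x - 3)(x - 4)(x - 10) / -30
  L_3(x) = (x - 3)(x - 4)(x - 9) / 42
Then f(x) = -122·L_0(x) - 277·L_1(x) - 3002·L_2(x) - 4105·L_3(x).
Expanding and collecting terms gives f(x) = -4x^3 - x^2 - 5.
Evaluating at x = 0: f(0) = -5.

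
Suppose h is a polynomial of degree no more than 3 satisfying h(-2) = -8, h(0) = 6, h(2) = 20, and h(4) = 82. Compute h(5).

146

Using the Lagrange interpolation formula with nodes -2, 0, 2, 4:
  L_0(x) = x(x - 2)(x - 4) / -48
  L_1(x) = (x + 2)(x - 2)(x - 4) / 16
  L_2(x) = (x + 2)x(x - 4) / -16
  L_3(x) = (x + 2)x(x - 2) / 48
Then h(x) = -8·L_0(x) + 6·L_1(x) + 20·L_2(x) + 82·L_3(x).
Expanding and collecting terms gives h(x) = x³ + 3x + 6.
Evaluating at x = 5: h(5) = 146.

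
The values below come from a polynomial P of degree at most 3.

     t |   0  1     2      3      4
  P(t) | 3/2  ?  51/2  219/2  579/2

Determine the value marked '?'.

3/2

On equispaced nodes a degree-3 polynomial has vanishing fourth forward difference, so
  P(0) - 4·P(1) + 6·P(2) - 4·P(3) + P(4) = 0.
Substituting the known values and solving for P(1):
  -4·P(1) = -6
  P(1) = 3/2.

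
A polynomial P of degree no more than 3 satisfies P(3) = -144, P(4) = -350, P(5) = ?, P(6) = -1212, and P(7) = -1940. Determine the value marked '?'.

-694

The 4 known points determine the degree-3 polynomial uniquely.
Write P(s) = as^3 + bs^2 + cs + d. Substituting each data point gives a linear system:
  27a + 9b + 3c + d = -144
  64a + 16b + 4c + d = -350
  216a + 36b + 6c + d = -1212
  343a + 49b + 7c + d = -1940
Solving the system yields a = -6, b = 3, c = -5, d = 6.
So P(s) = -6s^3 + 3s^2 - 5s + 6.
Then P(5) = -694.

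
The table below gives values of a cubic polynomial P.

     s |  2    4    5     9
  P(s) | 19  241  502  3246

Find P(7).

Write P(s) = as^3 + bs^2 + cs + d. Substituting each data point gives a linear system:
  8a + 4b + 2c + d = 19
  64a + 16b + 4c + d = 241
  125a + 25b + 5c + d = 502
  729a + 81b + 9c + d = 3246
Solving the system yields a = 5, b = -5, c = 1, d = -3.
So P(s) = 5s^3 - 5s^2 + s - 3.
Then P(7) = 1474.

1474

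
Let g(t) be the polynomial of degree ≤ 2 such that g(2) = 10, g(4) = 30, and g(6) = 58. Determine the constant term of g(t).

Write g(t) = at^2 + bt + c. Substituting each data point gives a linear system:
  4a + 2b + c = 10
  16a + 4b + c = 30
  36a + 6b + c = 58
Solving the system yields a = 1, b = 4, c = -2.
So g(t) = t^2 + 4t - 2.
The constant term is -2.

-2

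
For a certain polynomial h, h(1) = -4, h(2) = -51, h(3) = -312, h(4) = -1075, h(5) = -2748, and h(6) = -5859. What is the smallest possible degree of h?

Forward differences of the values at u = 1, 2, 3, 4, 5, 6:
  h  : -4  -51  -312  -1075  -2748  -5859
  Δ  : -47  -261  -763  -1673  -3111
  Δ^2: -214  -502  -910  -1438
  Δ^3: -288  -408  -528
  Δ^4: -120  -120
  Δ^5: 0
The fourth differences are constant (-120) and nonzero, while all higher differences vanish, so the minimal degree is 4.

4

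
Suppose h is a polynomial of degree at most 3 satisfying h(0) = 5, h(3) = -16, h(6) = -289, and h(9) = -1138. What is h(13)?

-3726

Forward differences of the values at t = 0, 3, 6, 9:
  h  : 5  -16  -289  -1138
  Δ  : -21  -273  -849
  Δ^2: -252  -576
  Δ^3: -324
The third differences are constant, confirming degree 3.
Interpolating (Newton forward form) and evaluating at t = 13 gives h(13) = -3726.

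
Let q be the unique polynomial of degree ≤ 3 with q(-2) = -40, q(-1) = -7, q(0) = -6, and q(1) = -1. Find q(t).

Using the Lagrange interpolation formula with nodes -2, -1, 0, 1:
  L_0(t) = (t + 1)t(t - 1) / -6
  L_1(t) = (t + 2)t(t - 1) / 2
  L_2(t) = (t + 2)(t + 1)(t - 1) / -2
  L_3(t) = (t + 2)(t + 1)t / 6
Then q(t) = -40·L_0(t) - 7·L_1(t) - 6·L_2(t) - 1·L_3(t).
Expanding and collecting terms gives q(t) = 6t³ + 2t² - 3t - 6.
Check: q(0) = -6. ✓

q(t) = 6t^3 + 2t^2 - 3t - 6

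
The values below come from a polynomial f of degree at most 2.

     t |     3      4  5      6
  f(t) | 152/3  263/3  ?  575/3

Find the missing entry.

404/3

The 3 known points determine the degree-2 polynomial uniquely.
Write f(t) = at^2 + bt + c. Substituting each data point gives a linear system:
  9a + 3b + c = 152/3
  16a + 4b + c = 263/3
  36a + 6b + c = 575/3
Solving the system yields a = 5, b = 2, c = -1/3.
So f(t) = 5t² + 2t - 1/3.
Then f(5) = 404/3.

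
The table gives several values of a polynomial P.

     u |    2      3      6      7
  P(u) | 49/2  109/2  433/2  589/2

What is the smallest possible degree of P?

2

Divided differences on the nodes 2, 3, 6, 7:
  order 0: 49/2  109/2  433/2  589/2
  order 1: 30  54  78
  order 2: 6  6
  order 3: 0
The order-2 divided differences are all 6 (nonzero) and every higher order vanishes, so the data lies on a polynomial of degree exactly 2.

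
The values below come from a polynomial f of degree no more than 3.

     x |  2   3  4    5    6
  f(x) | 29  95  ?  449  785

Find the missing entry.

The 4 known points determine the degree-3 polynomial uniquely.
Write f(x) = ax^3 + bx^2 + cx + d. Substituting each data point gives a linear system:
  8a + 4b + 2c + d = 29
  27a + 9b + 3c + d = 95
  125a + 25b + 5c + d = 449
  216a + 36b + 6c + d = 785
Solving the system yields a = 4, b = -3, c = 5, d = -1.
So f(x) = 4x^3 - 3x^2 + 5x - 1.
Then f(4) = 227.

227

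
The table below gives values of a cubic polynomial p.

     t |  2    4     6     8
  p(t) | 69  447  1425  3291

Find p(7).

Forward differences of the values at t = 2, 4, 6, 8:
  p  : 69  447  1425  3291
  Δ  : 378  978  1866
  Δ^2: 600  888
  Δ^3: 288
The third differences are constant, confirming degree 3.
Interpolating (Newton forward form) and evaluating at t = 7 gives p(7) = 2229.

2229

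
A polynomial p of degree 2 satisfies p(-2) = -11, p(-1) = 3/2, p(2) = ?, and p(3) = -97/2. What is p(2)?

The 3 known points determine the degree-2 polynomial uniquely.
Write p(x) = ax^2 + bx + c. Substituting each data point gives a linear system:
  4a - 2b + c = -11
  a - b + c = 3/2
  9a + 3b + c = -97/2
Solving the system yields a = -5, b = -5/2, c = 4.
So p(x) = -5x^2 - (5/2)x + 4.
Then p(2) = -21.

-21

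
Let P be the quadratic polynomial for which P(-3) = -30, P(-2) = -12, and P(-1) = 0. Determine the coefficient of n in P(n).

3

Write P(n) = an^2 + bn + c. Substituting each data point gives a linear system:
  9a - 3b + c = -30
  4a - 2b + c = -12
  a - b + c = 0
Solving the system yields a = -3, b = 3, c = 6.
So P(n) = -3n^2 + 3n + 6.
The coefficient of n is 3.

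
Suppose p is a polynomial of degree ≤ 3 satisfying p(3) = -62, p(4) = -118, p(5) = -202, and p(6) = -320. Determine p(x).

p(x) = -x^3 - 2x^2 - 5x - 2

Write p(x) = ax^3 + bx^2 + cx + d. Substituting each data point gives a linear system:
  27a + 9b + 3c + d = -62
  64a + 16b + 4c + d = -118
  125a + 25b + 5c + d = -202
  216a + 36b + 6c + d = -320
Solving the system yields a = -1, b = -2, c = -5, d = -2.
So p(x) = -x^3 - 2x^2 - 5x - 2.
Check: p(4) = -118. ✓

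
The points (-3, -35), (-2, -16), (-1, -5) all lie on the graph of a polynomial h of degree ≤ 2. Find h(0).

Using the Lagrange interpolation formula with nodes -3, -2, -1:
  L_0(u) = (u + 2)(u + 1) / 2
  L_1(u) = (u + 3)(u + 1) / -1
  L_2(u) = (u + 3)(u + 2) / 2
Then h(u) = -35·L_0(u) - 16·L_1(u) - 5·L_2(u).
Expanding and collecting terms gives h(u) = -4u^2 - u - 2.
Evaluating at u = 0: h(0) = -2.

-2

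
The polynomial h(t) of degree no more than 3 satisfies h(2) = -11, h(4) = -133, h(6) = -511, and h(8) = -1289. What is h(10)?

-2611

Forward differences of the values at t = 2, 4, 6, 8:
  h  : -11  -133  -511  -1289
  Δ  : -122  -378  -778
  Δ^2: -256  -400
  Δ^3: -144
The third differences are constant, confirming degree 3.
Interpolating (Newton forward form) and evaluating at t = 10 gives h(10) = -2611.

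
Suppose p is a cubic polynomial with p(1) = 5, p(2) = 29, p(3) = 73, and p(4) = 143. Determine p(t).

Using the Lagrange interpolation formula with nodes 1, 2, 3, 4:
  L_0(t) = (t - 2)(t - 3)(t - 4) / -6
  L_1(t) = (t - 1)(t - 3)(t - 4) / 2
  L_2(t) = (t - 1)(t - 2)(t - 4) / -2
  L_3(t) = (t - 1)(t - 2)(t - 3) / 6
Then p(t) = 5·L_0(t) + 29·L_1(t) + 73·L_2(t) + 143·L_3(t).
Expanding and collecting terms gives p(t) = t^3 + 4t^2 + 5t - 5.
Check: p(2) = 29. ✓

p(t) = t^3 + 4t^2 + 5t - 5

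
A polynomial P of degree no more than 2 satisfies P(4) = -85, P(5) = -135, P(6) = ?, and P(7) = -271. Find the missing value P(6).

On equispaced nodes a degree-2 polynomial has vanishing third forward difference, so
  - P(4) + 3·P(5) - 3·P(6) + P(7) = 0.
Substituting the known values and solving for P(6):
  -3·P(6) = 591
  P(6) = -197.

-197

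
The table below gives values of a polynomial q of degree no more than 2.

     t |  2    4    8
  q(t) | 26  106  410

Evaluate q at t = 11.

764

Write q(t) = at^2 + bt + c. Substituting each data point gives a linear system:
  4a + 2b + c = 26
  16a + 4b + c = 106
  64a + 8b + c = 410
Solving the system yields a = 6, b = 4, c = -6.
So q(t) = 6t² + 4t - 6.
Then q(11) = 764.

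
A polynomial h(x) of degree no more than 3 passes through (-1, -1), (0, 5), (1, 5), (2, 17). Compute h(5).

305

Write h(x) = ax^3 + bx^2 + cx + d. Substituting each data point gives a linear system:
  -a + b - c + d = -1
  d = 5
  a + b + c + d = 5
  8a + 4b + 2c + d = 17
Solving the system yields a = 3, b = -3, c = 0, d = 5.
So h(x) = 3x³ - 3x² + 5.
Then h(5) = 305.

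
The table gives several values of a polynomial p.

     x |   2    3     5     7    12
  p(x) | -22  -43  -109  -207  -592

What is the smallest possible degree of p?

Divided differences on the nodes 2, 3, 5, 7, 12:
  order 0: -22  -43  -109  -207  -592
  order 1: -21  -33  -49  -77
  order 2: -4  -4  -4
  order 3: 0  0
  order 4: 0
The order-2 divided differences are all -4 (nonzero) and every higher order vanishes, so the data lies on a polynomial of degree exactly 2.

2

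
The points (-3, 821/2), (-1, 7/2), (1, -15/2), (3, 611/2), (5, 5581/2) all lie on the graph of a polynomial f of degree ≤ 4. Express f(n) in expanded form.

f(n) = 5n^4 - (3/2)n^3 - 5n^2 - 4n - 2

Write f(n) = an^4 + bn^3 + cn^2 + dn + e. Substituting each data point gives a linear system:
  81a - 27b + 9c - 3d + e = 821/2
  a - b + c - d + e = 7/2
  a + b + c + d + e = -15/2
  81a + 27b + 9c + 3d + e = 611/2
  625a + 125b + 25c + 5d + e = 5581/2
Solving the system yields a = 5, b = -3/2, c = -5, d = -4, e = -2.
So f(n) = 5n^4 - (3/2)n^3 - 5n^2 - 4n - 2.
Check: f(3) = 611/2. ✓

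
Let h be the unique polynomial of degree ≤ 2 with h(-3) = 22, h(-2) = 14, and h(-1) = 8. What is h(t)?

h(t) = t^2 - 3t + 4

Write h(t) = at^2 + bt + c. Substituting each data point gives a linear system:
  9a - 3b + c = 22
  4a - 2b + c = 14
  a - b + c = 8
Solving the system yields a = 1, b = -3, c = 4.
So h(t) = t^2 - 3t + 4.
Check: h(-1) = 8. ✓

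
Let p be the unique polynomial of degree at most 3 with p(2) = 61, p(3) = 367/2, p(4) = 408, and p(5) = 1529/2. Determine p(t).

Write p(t) = at^3 + bt^2 + ct + d. Substituting each data point gives a linear system:
  8a + 4b + 2c + d = 61
  27a + 9b + 3c + d = 367/2
  64a + 16b + 4c + d = 408
  125a + 25b + 5c + d = 1529/2
Solving the system yields a = 5, b = 6, c = -5/2, d = 2.
So p(t) = 5t^3 + 6t^2 - (5/2)t + 2.
Check: p(2) = 61. ✓

p(t) = 5t^3 + 6t^2 - (5/2)t + 2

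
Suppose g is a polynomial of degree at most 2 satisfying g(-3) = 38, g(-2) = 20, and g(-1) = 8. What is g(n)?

g(n) = 3n^2 - 3n + 2

Write g(n) = an^2 + bn + c. Substituting each data point gives a linear system:
  9a - 3b + c = 38
  4a - 2b + c = 20
  a - b + c = 8
Solving the system yields a = 3, b = -3, c = 2.
So g(n) = 3n^2 - 3n + 2.
Check: g(-2) = 20. ✓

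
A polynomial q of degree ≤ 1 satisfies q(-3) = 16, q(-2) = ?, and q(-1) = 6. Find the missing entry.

On equispaced nodes a degree-1 polynomial has vanishing second forward difference, so
  q(-3) - 2·q(-2) + q(-1) = 0.
Substituting the known values and solving for q(-2):
  -2·q(-2) = -22
  q(-2) = 11.

11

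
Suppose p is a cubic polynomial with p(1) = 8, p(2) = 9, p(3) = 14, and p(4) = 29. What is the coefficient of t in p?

Write p(t) = at^3 + bt^2 + ct + d. Substituting each data point gives a linear system:
  a + b + c + d = 8
  8a + 4b + 2c + d = 9
  27a + 9b + 3c + d = 14
  64a + 16b + 4c + d = 29
Solving the system yields a = 1, b = -4, c = 6, d = 5.
So p(t) = t^3 - 4t^2 + 6t + 5.
The coefficient of t is 6.

6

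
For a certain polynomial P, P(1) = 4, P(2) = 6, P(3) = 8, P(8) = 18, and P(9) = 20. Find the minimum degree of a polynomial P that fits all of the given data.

Divided differences on the nodes 1, 2, 3, 8, 9:
  order 0: 4  6  8  18  20
  order 1: 2  2  2  2
  order 2: 0  0  0
  order 3: 0  0
  order 4: 0
The order-1 divided differences are all 2 (nonzero) and every higher order vanishes, so the data lies on a polynomial of degree exactly 1.

1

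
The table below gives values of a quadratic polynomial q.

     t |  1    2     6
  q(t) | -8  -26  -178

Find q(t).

Write q(t) = at^2 + bt + c. Substituting each data point gives a linear system:
  a + b + c = -8
  4a + 2b + c = -26
  36a + 6b + c = -178
Solving the system yields a = -4, b = -6, c = 2.
So q(t) = -4t² - 6t + 2.
Check: q(1) = -8. ✓

q(t) = -4t^2 - 6t + 2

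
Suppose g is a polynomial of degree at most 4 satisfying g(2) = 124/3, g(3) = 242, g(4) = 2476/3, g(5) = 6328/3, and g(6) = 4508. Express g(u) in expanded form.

g(u) = 4u^4 - 3u^3 - (5/3)u^2 + 6u - 4

Write g(u) = au^4 + bu^3 + cu^2 + du + e. Substituting each data point gives a linear system:
  16a + 8b + 4c + 2d + e = 124/3
  81a + 27b + 9c + 3d + e = 242
  256a + 64b + 16c + 4d + e = 2476/3
  625a + 125b + 25c + 5d + e = 6328/3
  1296a + 216b + 36c + 6d + e = 4508
Solving the system yields a = 4, b = -3, c = -5/3, d = 6, e = -4.
So g(u) = 4u^4 - 3u^3 - (5/3)u^2 + 6u - 4.
Check: g(5) = 6328/3. ✓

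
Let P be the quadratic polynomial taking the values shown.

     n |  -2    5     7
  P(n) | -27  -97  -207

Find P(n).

Write P(n) = an^2 + bn + c. Substituting each data point gives a linear system:
  4a - 2b + c = -27
  25a + 5b + c = -97
  49a + 7b + c = -207
Solving the system yields a = -5, b = 5, c = 3.
So P(n) = -5n² + 5n + 3.
Check: P(5) = -97. ✓

P(n) = -5n^2 + 5n + 3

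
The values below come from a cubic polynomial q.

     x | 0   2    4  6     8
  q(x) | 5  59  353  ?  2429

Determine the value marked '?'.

On equispaced nodes a degree-3 polynomial has vanishing fourth forward difference, so
  q(0) - 4·q(2) + 6·q(4) - 4·q(6) + q(8) = 0.
Substituting the known values and solving for q(6):
  -4·q(6) = -4316
  q(6) = 1079.

1079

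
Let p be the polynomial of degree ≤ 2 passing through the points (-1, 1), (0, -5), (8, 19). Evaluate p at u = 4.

-9

Using the Lagrange interpolation formula with nodes -1, 0, 8:
  L_0(u) = u(u - 8) / 9
  L_1(u) = (u + 1)(u - 8) / -8
  L_2(u) = (u + 1)u / 72
Then p(u) = 1·L_0(u) - 5·L_1(u) + 19·L_2(u).
Expanding and collecting terms gives p(u) = u^2 - 5u - 5.
Evaluating at u = 4: p(4) = -9.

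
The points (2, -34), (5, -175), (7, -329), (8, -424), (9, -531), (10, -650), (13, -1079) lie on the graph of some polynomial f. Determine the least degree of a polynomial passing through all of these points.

2

Divided differences on the nodes 2, 5, 7, 8, 9, 10, 13:
  order 0: -34  -175  -329  -424  -531  -650  -1079
  order 1: -47  -77  -95  -107  -119  -143
  order 2: -6  -6  -6  -6  -6
  order 3: 0  0  0  0
  order 4: 0  0  0
  order 5: 0  0
  order 6: 0
The order-2 divided differences are all -6 (nonzero) and every higher order vanishes, so the data lies on a polynomial of degree exactly 2.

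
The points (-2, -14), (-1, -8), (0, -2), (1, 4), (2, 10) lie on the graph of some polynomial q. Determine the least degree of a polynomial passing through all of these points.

Forward differences of the values at t = -2, -1, 0, 1, 2:
  q  : -14  -8  -2  4  10
  Δ  : 6  6  6  6
  Δ^2: 0  0  0
  Δ^3: 0  0
  Δ^4: 0
The first differences are constant (6) and nonzero, while all higher differences vanish, so the minimal degree is 1.

1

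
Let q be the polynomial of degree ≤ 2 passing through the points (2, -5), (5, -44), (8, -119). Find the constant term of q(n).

Write q(n) = an^2 + bn + c. Substituting each data point gives a linear system:
  4a + 2b + c = -5
  25a + 5b + c = -44
  64a + 8b + c = -119
Solving the system yields a = -2, b = 1, c = 1.
So q(n) = -2n² + n + 1.
The constant term is 1.

1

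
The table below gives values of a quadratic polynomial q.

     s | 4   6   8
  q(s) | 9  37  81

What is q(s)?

Write q(s) = as^2 + bs + c. Substituting each data point gives a linear system:
  16a + 4b + c = 9
  36a + 6b + c = 37
  64a + 8b + c = 81
Solving the system yields a = 2, b = -6, c = 1.
So q(s) = 2s^2 - 6s + 1.
Check: q(6) = 37. ✓

q(s) = 2s^2 - 6s + 1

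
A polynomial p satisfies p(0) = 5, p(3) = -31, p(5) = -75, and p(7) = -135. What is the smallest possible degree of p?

Divided differences on the nodes 0, 3, 5, 7:
  order 0: 5  -31  -75  -135
  order 1: -12  -22  -30
  order 2: -2  -2
  order 3: 0
The order-2 divided differences are all -2 (nonzero) and every higher order vanishes, so the data lies on a polynomial of degree exactly 2.

2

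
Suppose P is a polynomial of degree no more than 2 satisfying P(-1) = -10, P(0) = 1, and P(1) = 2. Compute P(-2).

Forward differences of the values at u = -1, 0, 1:
  P  : -10  1  2
  Δ  : 11  1
  Δ^2: -10
The second differences are constant, confirming degree 2.
Interpolating (Newton forward form) and evaluating at u = -2 gives P(-2) = -31.

-31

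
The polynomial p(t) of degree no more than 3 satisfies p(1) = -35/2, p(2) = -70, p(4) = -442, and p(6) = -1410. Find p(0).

Using the Lagrange interpolation formula with nodes 1, 2, 4, 6:
  L_0(t) = (t - 2)(t - 4)(t - 6) / -15
  L_1(t) = (t - 1)(t - 4)(t - 6) / 8
  L_2(t) = (t - 1)(t - 2)(t - 6) / -12
  L_3(t) = (t - 1)(t - 2)(t - 4) / 40
Then p(t) = -35/2·L_0(t) - 70·L_1(t) - 442·L_2(t) - 1410·L_3(t).
Expanding and collecting terms gives p(t) = -6t^3 - (5/2)t^2 - 3t - 6.
Evaluating at t = 0: p(0) = -6.

-6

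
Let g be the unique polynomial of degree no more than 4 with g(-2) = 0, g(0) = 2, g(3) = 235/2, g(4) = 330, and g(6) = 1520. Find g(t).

g(t) = t^4 + t^3 - (1/2)t^2 + 4t + 2

Using the Lagrange interpolation formula with nodes -2, 0, 3, 4, 6:
  L_0(t) = t(t - 3)(t - 4)(t - 6) / 480
  L_1(t) = (t + 2)(t - 3)(t - 4)(t - 6) / -144
  L_2(t) = (t + 2)t(t - 4)(t - 6) / 45
  L_3(t) = (t + 2)t(t - 3)(t - 6) / -48
  L_4(t) = (t + 2)t(t - 3)(t - 4) / 288
Then g(t) = 0·L_0(t) + 2·L_1(t) + 235/2·L_2(t) + 330·L_3(t) + 1520·L_4(t).
Expanding and collecting terms gives g(t) = t^4 + t^3 - (1/2)t^2 + 4t + 2.
Check: g(-2) = 0. ✓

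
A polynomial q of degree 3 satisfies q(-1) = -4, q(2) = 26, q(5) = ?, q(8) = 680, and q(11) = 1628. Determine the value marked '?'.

200

The 4 known points determine the degree-3 polynomial uniquely.
Write q(u) = au^3 + bu^2 + cu + d. Substituting each data point gives a linear system:
  -a + b - c + d = -4
  8a + 4b + 2c + d = 26
  512a + 64b + 8c + d = 680
  1331a + 121b + 11c + d = 1628
Solving the system yields a = 1, b = 2, c = 5, d = 0.
So q(u) = u^3 + 2u^2 + 5u.
Then q(5) = 200.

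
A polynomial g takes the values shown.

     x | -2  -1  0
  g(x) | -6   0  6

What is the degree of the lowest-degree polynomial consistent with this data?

Forward differences of the values at x = -2, -1, 0:
  g  : -6  0  6
  Δ  : 6  6
  Δ^2: 0
The first differences are constant (6) and nonzero, while all higher differences vanish, so the minimal degree is 1.

1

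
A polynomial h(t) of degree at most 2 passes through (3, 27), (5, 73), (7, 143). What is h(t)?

Write h(t) = at^2 + bt + c. Substituting each data point gives a linear system:
  9a + 3b + c = 27
  25a + 5b + c = 73
  49a + 7b + c = 143
Solving the system yields a = 3, b = -1, c = 3.
So h(t) = 3t² - t + 3.
Check: h(3) = 27. ✓

h(t) = 3t^2 - t + 3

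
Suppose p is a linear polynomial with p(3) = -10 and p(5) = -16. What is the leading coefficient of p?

-3

Write p(s) = as + b. Substituting each data point gives a linear system:
  3a + b = -10
  5a + b = -16
Solving the system yields a = -3, b = -1.
So p(s) = -3s - 1.
The leading coefficient is -3.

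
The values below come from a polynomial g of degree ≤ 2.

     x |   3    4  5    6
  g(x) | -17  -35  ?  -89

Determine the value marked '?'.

-59

On equispaced nodes a degree-2 polynomial has vanishing third forward difference, so
  - g(3) + 3·g(4) - 3·g(5) + g(6) = 0.
Substituting the known values and solving for g(5):
  -3·g(5) = 177
  g(5) = -59.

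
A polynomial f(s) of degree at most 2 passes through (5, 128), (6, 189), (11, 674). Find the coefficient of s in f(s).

-5

Write f(s) = as^2 + bs + c. Substituting each data point gives a linear system:
  25a + 5b + c = 128
  36a + 6b + c = 189
  121a + 11b + c = 674
Solving the system yields a = 6, b = -5, c = 3.
So f(s) = 6s^2 - 5s + 3.
The coefficient of s is -5.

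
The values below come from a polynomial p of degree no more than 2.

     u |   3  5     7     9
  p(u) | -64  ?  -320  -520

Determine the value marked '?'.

The 3 known points determine the degree-2 polynomial uniquely.
Write p(u) = au^2 + bu + c. Substituting each data point gives a linear system:
  9a + 3b + c = -64
  49a + 7b + c = -320
  81a + 9b + c = -520
Solving the system yields a = -6, b = -4, c = 2.
So p(u) = -6u² - 4u + 2.
Then p(5) = -168.

-168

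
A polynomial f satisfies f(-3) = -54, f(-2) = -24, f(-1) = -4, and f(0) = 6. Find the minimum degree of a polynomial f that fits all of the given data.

Forward differences of the values at t = -3, -2, -1, 0:
  f  : -54  -24  -4  6
  Δ  : 30  20  10
  Δ^2: -10  -10
  Δ^3: 0
The second differences are constant (-10) and nonzero, while all higher differences vanish, so the minimal degree is 2.

2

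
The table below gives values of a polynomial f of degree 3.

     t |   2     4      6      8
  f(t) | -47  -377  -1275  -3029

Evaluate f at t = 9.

Using the Lagrange interpolation formula with nodes 2, 4, 6, 8:
  L_0(t) = (t - 4)(t - 6)(t - 8) / -48
  L_1(t) = (t - 2)(t - 6)(t - 8) / 16
  L_2(t) = (t - 2)(t - 4)(t - 8) / -16
  L_3(t) = (t - 2)(t - 4)(t - 6) / 48
Then f(t) = -47·L_0(t) - 377·L_1(t) - 1275·L_2(t) - 3029·L_3(t).
Expanding and collecting terms gives f(t) = -6t^3 + t^2 - 3t + 3.
Evaluating at t = 9: f(9) = -4317.

-4317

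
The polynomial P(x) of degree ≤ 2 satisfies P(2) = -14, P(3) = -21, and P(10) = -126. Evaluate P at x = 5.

-41

Using the Lagrange interpolation formula with nodes 2, 3, 10:
  L_0(x) = (x - 3)(x - 10) / 8
  L_1(x) = (x - 2)(x - 10) / -7
  L_2(x) = (x - 2)(x - 3) / 56
Then P(x) = -14·L_0(x) - 21·L_1(x) - 126·L_2(x).
Expanding and collecting terms gives P(x) = -x^2 - 2x - 6.
Evaluating at x = 5: P(5) = -41.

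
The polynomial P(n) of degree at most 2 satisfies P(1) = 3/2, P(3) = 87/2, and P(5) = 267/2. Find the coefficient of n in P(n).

Write P(n) = an^2 + bn + c. Substituting each data point gives a linear system:
  a + b + c = 3/2
  9a + 3b + c = 87/2
  25a + 5b + c = 267/2
Solving the system yields a = 6, b = -3, c = -3/2.
So P(n) = 6n^2 - 3n - 3/2.
The coefficient of n is -3.

-3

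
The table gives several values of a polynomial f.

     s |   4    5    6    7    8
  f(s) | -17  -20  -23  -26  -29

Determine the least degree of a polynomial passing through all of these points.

1

Forward differences of the values at s = 4, 5, 6, 7, 8:
  f  : -17  -20  -23  -26  -29
  Δ  : -3  -3  -3  -3
  Δ^2: 0  0  0
  Δ^3: 0  0
  Δ^4: 0
The first differences are constant (-3) and nonzero, while all higher differences vanish, so the minimal degree is 1.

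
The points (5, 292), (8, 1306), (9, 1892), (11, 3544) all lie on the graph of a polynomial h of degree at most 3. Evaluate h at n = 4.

Using the Lagrange interpolation formula with nodes 5, 8, 9, 11:
  L_0(n) = (n - 8)(n - 9)(n - 11) / -72
  L_1(n) = (n - 5)(n - 9)(n - 11) / 9
  L_2(n) = (n - 5)(n - 8)(n - 11) / -8
  L_3(n) = (n - 5)(n - 8)(n - 9) / 36
Then h(n) = 292·L_0(n) + 1306·L_1(n) + 1892·L_2(n) + 3544·L_3(n).
Expanding and collecting terms gives h(n) = 3n³ - 4n² + 3n + 2.
Evaluating at n = 4: h(4) = 142.

142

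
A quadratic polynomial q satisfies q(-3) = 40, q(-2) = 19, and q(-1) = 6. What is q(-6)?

Using the Lagrange interpolation formula with nodes -3, -2, -1:
  L_0(t) = (t + 2)(t + 1) / 2
  L_1(t) = (t + 3)(t + 1) / -1
  L_2(t) = (t + 3)(t + 2) / 2
Then q(t) = 40·L_0(t) + 19·L_1(t) + 6·L_2(t).
Expanding and collecting terms gives q(t) = 4t² - t + 1.
Evaluating at t = -6: q(-6) = 151.

151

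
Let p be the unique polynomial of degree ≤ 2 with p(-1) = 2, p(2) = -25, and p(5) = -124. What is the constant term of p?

Write p(u) = au^2 + bu + c. Substituting each data point gives a linear system:
  a - b + c = 2
  4a + 2b + c = -25
  25a + 5b + c = -124
Solving the system yields a = -4, b = -5, c = 1.
So p(u) = -4u² - 5u + 1.
The constant term is 1.

1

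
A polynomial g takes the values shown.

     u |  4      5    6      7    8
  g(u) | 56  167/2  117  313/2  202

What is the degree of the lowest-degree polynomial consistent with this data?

2

Forward differences of the values at u = 4, 5, 6, 7, 8:
  g  : 56  167/2  117  313/2  202
  Δ  : 55/2  67/2  79/2  91/2
  Δ^2: 6  6  6
  Δ^3: 0  0
  Δ^4: 0
The second differences are constant (6) and nonzero, while all higher differences vanish, so the minimal degree is 2.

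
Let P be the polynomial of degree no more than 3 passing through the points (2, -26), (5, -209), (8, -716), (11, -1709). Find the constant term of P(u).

Write P(u) = au^3 + bu^2 + cu + d. Substituting each data point gives a linear system:
  8a + 4b + 2c + d = -26
  125a + 25b + 5c + d = -209
  512a + 64b + 8c + d = -716
  1331a + 121b + 11c + d = -1709
Solving the system yields a = -1, b = -3, c = -1, d = -4.
So P(u) = -u^3 - 3u^2 - u - 4.
The constant term is -4.

-4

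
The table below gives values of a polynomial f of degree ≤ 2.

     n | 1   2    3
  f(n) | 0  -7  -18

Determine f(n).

Write f(n) = an^2 + bn + c. Substituting each data point gives a linear system:
  a + b + c = 0
  4a + 2b + c = -7
  9a + 3b + c = -18
Solving the system yields a = -2, b = -1, c = 3.
So f(n) = -2n^2 - n + 3.
Check: f(3) = -18. ✓

f(n) = -2n^2 - n + 3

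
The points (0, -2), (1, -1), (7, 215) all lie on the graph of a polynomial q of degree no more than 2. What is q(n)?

q(n) = 5n^2 - 4n - 2

Write q(n) = an^2 + bn + c. Substituting each data point gives a linear system:
  c = -2
  a + b + c = -1
  49a + 7b + c = 215
Solving the system yields a = 5, b = -4, c = -2.
So q(n) = 5n^2 - 4n - 2.
Check: q(0) = -2. ✓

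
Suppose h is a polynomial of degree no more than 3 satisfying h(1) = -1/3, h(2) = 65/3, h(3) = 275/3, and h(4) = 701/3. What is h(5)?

Using the Lagrange interpolation formula with nodes 1, 2, 3, 4:
  L_0(s) = (s - 2)(s - 3)(s - 4) / -6
  L_1(s) = (s - 1)(s - 3)(s - 4) / 2
  L_2(s) = (s - 1)(s - 2)(s - 4) / -2
  L_3(s) = (s - 1)(s - 2)(s - 3) / 6
Then h(s) = -1/3·L_0(s) + 65/3·L_1(s) + 275/3·L_2(s) + 701/3·L_3(s).
Expanding and collecting terms gives h(s) = 4s³ - 6s + 5/3.
Evaluating at s = 5: h(5) = 1415/3.

1415/3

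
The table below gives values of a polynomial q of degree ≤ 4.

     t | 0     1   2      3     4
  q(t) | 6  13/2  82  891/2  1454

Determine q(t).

q(t) = 6t^4 - (1/2)t^3 - 3t^2 - 2t + 6

Write q(t) = at^4 + bt^3 + ct^2 + dt + e. Substituting each data point gives a linear system:
  e = 6
  a + b + c + d + e = 13/2
  16a + 8b + 4c + 2d + e = 82
  81a + 27b + 9c + 3d + e = 891/2
  256a + 64b + 16c + 4d + e = 1454
Solving the system yields a = 6, b = -1/2, c = -3, d = -2, e = 6.
So q(t) = 6t^4 - (1/2)t^3 - 3t^2 - 2t + 6.
Check: q(2) = 82. ✓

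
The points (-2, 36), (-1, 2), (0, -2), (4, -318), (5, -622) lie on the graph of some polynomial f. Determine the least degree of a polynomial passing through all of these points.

3

Divided differences on the nodes -2, -1, 0, 4, 5:
  order 0: 36  2  -2  -318  -622
  order 1: -34  -4  -79  -304
  order 2: 15  -15  -45
  order 3: -5  -5
  order 4: 0
The order-3 divided differences are all -5 (nonzero) and every higher order vanishes, so the data lies on a polynomial of degree exactly 3.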